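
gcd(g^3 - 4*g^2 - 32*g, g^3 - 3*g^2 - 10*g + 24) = 1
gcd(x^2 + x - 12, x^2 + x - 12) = x^2 + x - 12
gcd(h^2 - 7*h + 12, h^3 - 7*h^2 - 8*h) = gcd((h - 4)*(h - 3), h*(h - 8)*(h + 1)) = 1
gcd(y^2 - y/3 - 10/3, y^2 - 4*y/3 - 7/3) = 1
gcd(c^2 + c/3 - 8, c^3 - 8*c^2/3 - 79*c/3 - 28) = c + 3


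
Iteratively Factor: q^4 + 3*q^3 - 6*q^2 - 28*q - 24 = (q + 2)*(q^3 + q^2 - 8*q - 12) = (q + 2)^2*(q^2 - q - 6) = (q - 3)*(q + 2)^2*(q + 2)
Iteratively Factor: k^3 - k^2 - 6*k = (k - 3)*(k^2 + 2*k) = (k - 3)*(k + 2)*(k)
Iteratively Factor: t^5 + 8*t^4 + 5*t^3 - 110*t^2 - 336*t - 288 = (t + 4)*(t^4 + 4*t^3 - 11*t^2 - 66*t - 72) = (t - 4)*(t + 4)*(t^3 + 8*t^2 + 21*t + 18) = (t - 4)*(t + 2)*(t + 4)*(t^2 + 6*t + 9) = (t - 4)*(t + 2)*(t + 3)*(t + 4)*(t + 3)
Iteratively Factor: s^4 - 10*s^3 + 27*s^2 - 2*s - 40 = (s - 5)*(s^3 - 5*s^2 + 2*s + 8) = (s - 5)*(s + 1)*(s^2 - 6*s + 8) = (s - 5)*(s - 4)*(s + 1)*(s - 2)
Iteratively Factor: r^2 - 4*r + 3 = (r - 1)*(r - 3)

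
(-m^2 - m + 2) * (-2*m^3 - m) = 2*m^5 + 2*m^4 - 3*m^3 + m^2 - 2*m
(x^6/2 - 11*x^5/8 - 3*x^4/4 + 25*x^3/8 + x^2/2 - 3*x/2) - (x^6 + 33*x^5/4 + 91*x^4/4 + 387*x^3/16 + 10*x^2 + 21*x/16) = -x^6/2 - 77*x^5/8 - 47*x^4/2 - 337*x^3/16 - 19*x^2/2 - 45*x/16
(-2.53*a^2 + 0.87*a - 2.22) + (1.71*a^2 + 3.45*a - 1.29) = -0.82*a^2 + 4.32*a - 3.51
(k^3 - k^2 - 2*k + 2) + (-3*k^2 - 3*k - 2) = k^3 - 4*k^2 - 5*k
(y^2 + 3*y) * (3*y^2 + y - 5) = 3*y^4 + 10*y^3 - 2*y^2 - 15*y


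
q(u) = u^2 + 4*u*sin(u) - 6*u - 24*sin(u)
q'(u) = 4*u*cos(u) + 2*u + 4*sin(u) - 24*cos(u) - 6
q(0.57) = -14.82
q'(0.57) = -20.99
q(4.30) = -1.08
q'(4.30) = 1.66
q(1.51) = -24.71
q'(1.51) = -0.08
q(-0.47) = 14.76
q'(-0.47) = -31.83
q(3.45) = -5.70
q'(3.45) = 9.40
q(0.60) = -15.44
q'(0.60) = -20.37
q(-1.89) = 44.88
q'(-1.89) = -3.67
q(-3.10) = 29.72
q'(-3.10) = 24.00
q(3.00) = -10.69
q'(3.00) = 12.44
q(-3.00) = 32.08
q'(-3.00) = 23.08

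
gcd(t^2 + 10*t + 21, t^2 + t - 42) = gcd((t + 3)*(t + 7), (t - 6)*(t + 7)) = t + 7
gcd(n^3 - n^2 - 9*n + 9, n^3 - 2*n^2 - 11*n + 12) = n^2 + 2*n - 3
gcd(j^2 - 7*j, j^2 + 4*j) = j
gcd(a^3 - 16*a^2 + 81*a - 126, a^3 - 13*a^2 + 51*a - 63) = a^2 - 10*a + 21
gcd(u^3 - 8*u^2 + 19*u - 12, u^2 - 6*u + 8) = u - 4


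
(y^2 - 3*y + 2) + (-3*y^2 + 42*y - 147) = -2*y^2 + 39*y - 145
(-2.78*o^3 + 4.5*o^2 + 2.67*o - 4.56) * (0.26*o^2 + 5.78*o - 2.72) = -0.7228*o^5 - 14.8984*o^4 + 34.2658*o^3 + 2.007*o^2 - 33.6192*o + 12.4032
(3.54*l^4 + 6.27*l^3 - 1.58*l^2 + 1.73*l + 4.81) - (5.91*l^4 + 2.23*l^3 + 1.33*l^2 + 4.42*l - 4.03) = -2.37*l^4 + 4.04*l^3 - 2.91*l^2 - 2.69*l + 8.84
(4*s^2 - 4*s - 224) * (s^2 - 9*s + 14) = 4*s^4 - 40*s^3 - 132*s^2 + 1960*s - 3136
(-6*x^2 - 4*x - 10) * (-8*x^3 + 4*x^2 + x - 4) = 48*x^5 + 8*x^4 + 58*x^3 - 20*x^2 + 6*x + 40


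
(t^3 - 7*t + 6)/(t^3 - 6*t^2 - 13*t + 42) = (t - 1)/(t - 7)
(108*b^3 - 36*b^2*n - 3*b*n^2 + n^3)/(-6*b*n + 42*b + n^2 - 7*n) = (-18*b^2 + 3*b*n + n^2)/(n - 7)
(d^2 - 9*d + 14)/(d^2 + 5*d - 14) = (d - 7)/(d + 7)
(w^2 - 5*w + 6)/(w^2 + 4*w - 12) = (w - 3)/(w + 6)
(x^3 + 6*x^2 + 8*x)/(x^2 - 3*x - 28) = x*(x + 2)/(x - 7)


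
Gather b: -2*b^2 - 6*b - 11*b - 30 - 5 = -2*b^2 - 17*b - 35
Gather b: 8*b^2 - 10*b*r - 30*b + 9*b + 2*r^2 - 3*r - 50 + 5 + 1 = 8*b^2 + b*(-10*r - 21) + 2*r^2 - 3*r - 44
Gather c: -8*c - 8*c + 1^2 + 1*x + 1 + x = -16*c + 2*x + 2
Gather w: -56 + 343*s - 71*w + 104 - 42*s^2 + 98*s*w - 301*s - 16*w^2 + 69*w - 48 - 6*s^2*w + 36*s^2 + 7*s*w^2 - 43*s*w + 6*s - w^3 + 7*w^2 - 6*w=-6*s^2 + 48*s - w^3 + w^2*(7*s - 9) + w*(-6*s^2 + 55*s - 8)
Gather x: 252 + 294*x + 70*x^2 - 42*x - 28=70*x^2 + 252*x + 224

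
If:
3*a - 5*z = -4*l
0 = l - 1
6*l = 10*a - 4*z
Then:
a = 23/19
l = 1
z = 29/19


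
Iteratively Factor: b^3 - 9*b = (b - 3)*(b^2 + 3*b) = (b - 3)*(b + 3)*(b)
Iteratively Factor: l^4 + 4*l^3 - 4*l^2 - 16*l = (l)*(l^3 + 4*l^2 - 4*l - 16) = l*(l - 2)*(l^2 + 6*l + 8) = l*(l - 2)*(l + 2)*(l + 4)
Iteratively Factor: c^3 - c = (c - 1)*(c^2 + c) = c*(c - 1)*(c + 1)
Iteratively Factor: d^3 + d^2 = (d)*(d^2 + d) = d^2*(d + 1)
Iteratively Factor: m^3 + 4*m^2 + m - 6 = (m - 1)*(m^2 + 5*m + 6) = (m - 1)*(m + 3)*(m + 2)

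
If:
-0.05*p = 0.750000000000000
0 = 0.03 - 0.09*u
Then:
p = -15.00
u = 0.33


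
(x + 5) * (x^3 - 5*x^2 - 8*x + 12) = x^4 - 33*x^2 - 28*x + 60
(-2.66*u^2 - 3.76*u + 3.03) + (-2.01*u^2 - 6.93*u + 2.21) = -4.67*u^2 - 10.69*u + 5.24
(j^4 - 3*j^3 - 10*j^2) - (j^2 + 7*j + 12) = j^4 - 3*j^3 - 11*j^2 - 7*j - 12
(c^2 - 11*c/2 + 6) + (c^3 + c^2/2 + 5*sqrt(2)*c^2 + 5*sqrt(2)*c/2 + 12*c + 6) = c^3 + 3*c^2/2 + 5*sqrt(2)*c^2 + 5*sqrt(2)*c/2 + 13*c/2 + 12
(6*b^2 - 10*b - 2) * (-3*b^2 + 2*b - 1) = -18*b^4 + 42*b^3 - 20*b^2 + 6*b + 2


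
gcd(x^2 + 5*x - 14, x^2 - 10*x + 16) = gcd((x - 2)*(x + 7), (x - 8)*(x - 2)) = x - 2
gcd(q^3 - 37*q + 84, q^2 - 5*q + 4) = q - 4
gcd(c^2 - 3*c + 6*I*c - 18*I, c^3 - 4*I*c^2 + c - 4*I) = 1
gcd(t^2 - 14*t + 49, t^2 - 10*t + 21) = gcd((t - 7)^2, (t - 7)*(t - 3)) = t - 7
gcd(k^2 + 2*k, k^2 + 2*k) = k^2 + 2*k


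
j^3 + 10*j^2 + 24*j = j*(j + 4)*(j + 6)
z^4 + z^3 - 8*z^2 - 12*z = z*(z - 3)*(z + 2)^2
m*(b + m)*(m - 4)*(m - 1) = b*m^3 - 5*b*m^2 + 4*b*m + m^4 - 5*m^3 + 4*m^2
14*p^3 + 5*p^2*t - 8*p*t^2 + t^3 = (-7*p + t)*(-2*p + t)*(p + t)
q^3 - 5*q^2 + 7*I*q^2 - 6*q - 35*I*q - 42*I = (q - 6)*(q + 1)*(q + 7*I)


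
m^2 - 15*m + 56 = (m - 8)*(m - 7)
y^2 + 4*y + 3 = (y + 1)*(y + 3)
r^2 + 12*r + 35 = (r + 5)*(r + 7)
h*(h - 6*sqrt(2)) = h^2 - 6*sqrt(2)*h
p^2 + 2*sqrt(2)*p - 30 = (p - 3*sqrt(2))*(p + 5*sqrt(2))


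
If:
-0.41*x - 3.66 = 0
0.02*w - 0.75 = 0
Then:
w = 37.50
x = -8.93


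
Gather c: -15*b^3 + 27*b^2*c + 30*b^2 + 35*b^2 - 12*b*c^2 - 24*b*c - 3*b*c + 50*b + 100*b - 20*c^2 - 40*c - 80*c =-15*b^3 + 65*b^2 + 150*b + c^2*(-12*b - 20) + c*(27*b^2 - 27*b - 120)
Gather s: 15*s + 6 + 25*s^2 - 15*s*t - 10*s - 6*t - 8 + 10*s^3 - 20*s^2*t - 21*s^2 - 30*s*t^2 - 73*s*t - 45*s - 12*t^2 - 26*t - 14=10*s^3 + s^2*(4 - 20*t) + s*(-30*t^2 - 88*t - 40) - 12*t^2 - 32*t - 16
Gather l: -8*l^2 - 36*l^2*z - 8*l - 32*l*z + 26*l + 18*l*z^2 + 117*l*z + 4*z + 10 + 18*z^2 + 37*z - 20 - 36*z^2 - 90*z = l^2*(-36*z - 8) + l*(18*z^2 + 85*z + 18) - 18*z^2 - 49*z - 10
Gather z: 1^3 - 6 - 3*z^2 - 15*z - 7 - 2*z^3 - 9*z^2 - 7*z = -2*z^3 - 12*z^2 - 22*z - 12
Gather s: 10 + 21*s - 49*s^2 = -49*s^2 + 21*s + 10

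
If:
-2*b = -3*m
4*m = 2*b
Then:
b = 0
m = 0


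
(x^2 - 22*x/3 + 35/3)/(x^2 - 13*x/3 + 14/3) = (x - 5)/(x - 2)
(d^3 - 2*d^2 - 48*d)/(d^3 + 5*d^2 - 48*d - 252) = d*(d - 8)/(d^2 - d - 42)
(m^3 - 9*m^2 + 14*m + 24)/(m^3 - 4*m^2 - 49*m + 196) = (m^2 - 5*m - 6)/(m^2 - 49)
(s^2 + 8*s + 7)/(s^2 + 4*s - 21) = (s + 1)/(s - 3)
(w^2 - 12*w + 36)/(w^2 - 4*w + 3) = (w^2 - 12*w + 36)/(w^2 - 4*w + 3)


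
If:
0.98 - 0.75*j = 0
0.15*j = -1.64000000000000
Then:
No Solution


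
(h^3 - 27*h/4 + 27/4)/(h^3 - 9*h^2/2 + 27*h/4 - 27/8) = 2*(h + 3)/(2*h - 3)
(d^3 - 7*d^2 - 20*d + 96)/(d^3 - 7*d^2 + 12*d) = (d^2 - 4*d - 32)/(d*(d - 4))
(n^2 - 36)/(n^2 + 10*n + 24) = (n - 6)/(n + 4)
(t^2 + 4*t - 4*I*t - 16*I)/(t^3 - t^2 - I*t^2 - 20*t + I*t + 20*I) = (t - 4*I)/(t^2 - t*(5 + I) + 5*I)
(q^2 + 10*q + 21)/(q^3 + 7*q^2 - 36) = (q + 7)/(q^2 + 4*q - 12)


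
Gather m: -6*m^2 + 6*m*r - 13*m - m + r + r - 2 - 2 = -6*m^2 + m*(6*r - 14) + 2*r - 4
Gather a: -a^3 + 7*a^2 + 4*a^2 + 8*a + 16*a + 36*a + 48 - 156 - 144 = -a^3 + 11*a^2 + 60*a - 252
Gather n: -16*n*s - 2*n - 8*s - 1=n*(-16*s - 2) - 8*s - 1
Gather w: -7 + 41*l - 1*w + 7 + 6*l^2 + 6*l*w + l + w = 6*l^2 + 6*l*w + 42*l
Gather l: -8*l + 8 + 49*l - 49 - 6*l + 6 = 35*l - 35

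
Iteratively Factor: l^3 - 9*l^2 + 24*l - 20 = (l - 2)*(l^2 - 7*l + 10) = (l - 5)*(l - 2)*(l - 2)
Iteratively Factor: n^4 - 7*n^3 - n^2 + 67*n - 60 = (n + 3)*(n^3 - 10*n^2 + 29*n - 20) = (n - 4)*(n + 3)*(n^2 - 6*n + 5) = (n - 4)*(n - 1)*(n + 3)*(n - 5)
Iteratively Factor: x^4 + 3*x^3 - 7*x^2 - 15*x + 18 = (x + 3)*(x^3 - 7*x + 6) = (x - 1)*(x + 3)*(x^2 + x - 6) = (x - 1)*(x + 3)^2*(x - 2)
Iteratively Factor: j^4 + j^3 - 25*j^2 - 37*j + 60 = (j - 1)*(j^3 + 2*j^2 - 23*j - 60) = (j - 1)*(j + 3)*(j^2 - j - 20) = (j - 1)*(j + 3)*(j + 4)*(j - 5)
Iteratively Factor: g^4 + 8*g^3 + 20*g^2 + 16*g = (g + 2)*(g^3 + 6*g^2 + 8*g) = g*(g + 2)*(g^2 + 6*g + 8) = g*(g + 2)^2*(g + 4)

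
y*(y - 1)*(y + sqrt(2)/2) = y^3 - y^2 + sqrt(2)*y^2/2 - sqrt(2)*y/2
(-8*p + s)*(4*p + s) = -32*p^2 - 4*p*s + s^2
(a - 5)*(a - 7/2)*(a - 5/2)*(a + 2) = a^4 - 9*a^3 + 67*a^2/4 + 135*a/4 - 175/2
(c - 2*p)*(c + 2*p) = c^2 - 4*p^2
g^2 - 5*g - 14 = (g - 7)*(g + 2)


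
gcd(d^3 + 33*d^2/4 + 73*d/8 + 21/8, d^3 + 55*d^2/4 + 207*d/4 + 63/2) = d^2 + 31*d/4 + 21/4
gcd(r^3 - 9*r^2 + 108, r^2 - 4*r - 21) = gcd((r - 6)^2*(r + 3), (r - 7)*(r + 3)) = r + 3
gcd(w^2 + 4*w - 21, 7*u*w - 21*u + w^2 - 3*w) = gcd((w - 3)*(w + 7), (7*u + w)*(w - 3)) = w - 3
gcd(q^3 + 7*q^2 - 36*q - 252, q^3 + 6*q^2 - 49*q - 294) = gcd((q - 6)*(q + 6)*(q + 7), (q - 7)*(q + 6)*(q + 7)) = q^2 + 13*q + 42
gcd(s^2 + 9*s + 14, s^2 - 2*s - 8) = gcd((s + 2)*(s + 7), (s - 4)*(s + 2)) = s + 2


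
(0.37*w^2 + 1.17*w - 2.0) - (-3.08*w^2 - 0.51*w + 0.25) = 3.45*w^2 + 1.68*w - 2.25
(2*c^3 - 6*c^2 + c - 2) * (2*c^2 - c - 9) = 4*c^5 - 14*c^4 - 10*c^3 + 49*c^2 - 7*c + 18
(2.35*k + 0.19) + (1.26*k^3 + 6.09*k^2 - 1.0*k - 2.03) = 1.26*k^3 + 6.09*k^2 + 1.35*k - 1.84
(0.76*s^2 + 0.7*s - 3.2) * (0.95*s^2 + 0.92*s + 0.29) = 0.722*s^4 + 1.3642*s^3 - 2.1756*s^2 - 2.741*s - 0.928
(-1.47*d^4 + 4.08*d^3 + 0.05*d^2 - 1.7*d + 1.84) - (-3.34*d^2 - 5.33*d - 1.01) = -1.47*d^4 + 4.08*d^3 + 3.39*d^2 + 3.63*d + 2.85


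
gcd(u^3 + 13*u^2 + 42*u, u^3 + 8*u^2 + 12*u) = u^2 + 6*u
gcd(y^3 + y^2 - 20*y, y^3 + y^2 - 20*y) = y^3 + y^2 - 20*y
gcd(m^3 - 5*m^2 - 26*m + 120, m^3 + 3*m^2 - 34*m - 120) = m^2 - m - 30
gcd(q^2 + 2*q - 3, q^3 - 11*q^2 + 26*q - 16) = q - 1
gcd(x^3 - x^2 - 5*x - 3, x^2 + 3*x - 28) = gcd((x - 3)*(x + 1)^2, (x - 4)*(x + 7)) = 1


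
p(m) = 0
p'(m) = 0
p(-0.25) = 0.00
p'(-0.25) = 0.00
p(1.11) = 0.00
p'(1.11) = 0.00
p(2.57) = 0.00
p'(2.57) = 0.00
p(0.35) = 0.00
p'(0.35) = 0.00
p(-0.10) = 0.00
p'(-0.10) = 0.00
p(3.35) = 0.00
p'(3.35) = 0.00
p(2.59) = 0.00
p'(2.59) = 0.00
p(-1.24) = 0.00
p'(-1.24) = 0.00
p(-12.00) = 0.00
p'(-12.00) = 0.00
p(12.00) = 0.00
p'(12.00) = 0.00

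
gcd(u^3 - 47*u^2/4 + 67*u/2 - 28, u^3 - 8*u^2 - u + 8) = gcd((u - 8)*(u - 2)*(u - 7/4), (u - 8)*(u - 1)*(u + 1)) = u - 8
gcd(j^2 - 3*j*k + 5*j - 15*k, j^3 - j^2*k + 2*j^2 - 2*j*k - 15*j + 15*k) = j + 5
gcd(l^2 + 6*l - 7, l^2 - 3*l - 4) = 1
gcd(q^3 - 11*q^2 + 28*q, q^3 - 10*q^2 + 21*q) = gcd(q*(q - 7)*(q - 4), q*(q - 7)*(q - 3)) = q^2 - 7*q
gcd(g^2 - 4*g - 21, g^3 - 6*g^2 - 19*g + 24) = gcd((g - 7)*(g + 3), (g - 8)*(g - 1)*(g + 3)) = g + 3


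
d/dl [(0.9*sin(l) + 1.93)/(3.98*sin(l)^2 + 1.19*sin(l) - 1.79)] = (-15.3628*sin(l) + 1.791*cos(2*l) - 5.6987)*cos(l)/(3.98*sin(l)^2 + 1.19*sin(l) - 1.79)^2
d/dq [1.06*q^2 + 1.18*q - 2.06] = 2.12*q + 1.18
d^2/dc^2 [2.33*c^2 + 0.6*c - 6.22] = 4.66000000000000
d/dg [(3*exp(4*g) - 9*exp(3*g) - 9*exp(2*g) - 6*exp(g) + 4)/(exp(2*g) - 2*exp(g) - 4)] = (6*exp(5*g) - 27*exp(4*g) - 12*exp(3*g) + 132*exp(2*g) + 64*exp(g) + 32)*exp(g)/(exp(4*g) - 4*exp(3*g) - 4*exp(2*g) + 16*exp(g) + 16)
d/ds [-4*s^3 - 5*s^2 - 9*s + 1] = -12*s^2 - 10*s - 9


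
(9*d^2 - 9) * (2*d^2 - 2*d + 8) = 18*d^4 - 18*d^3 + 54*d^2 + 18*d - 72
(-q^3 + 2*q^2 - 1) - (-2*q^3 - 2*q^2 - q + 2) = q^3 + 4*q^2 + q - 3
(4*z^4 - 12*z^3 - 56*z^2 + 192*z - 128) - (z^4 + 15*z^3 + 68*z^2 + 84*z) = 3*z^4 - 27*z^3 - 124*z^2 + 108*z - 128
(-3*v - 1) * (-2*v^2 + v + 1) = 6*v^3 - v^2 - 4*v - 1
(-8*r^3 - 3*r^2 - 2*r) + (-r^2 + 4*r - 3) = -8*r^3 - 4*r^2 + 2*r - 3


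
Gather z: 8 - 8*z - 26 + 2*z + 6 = -6*z - 12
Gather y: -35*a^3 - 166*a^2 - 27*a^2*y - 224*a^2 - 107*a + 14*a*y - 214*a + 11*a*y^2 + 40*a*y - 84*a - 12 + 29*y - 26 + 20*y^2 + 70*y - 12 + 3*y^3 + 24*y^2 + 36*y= -35*a^3 - 390*a^2 - 405*a + 3*y^3 + y^2*(11*a + 44) + y*(-27*a^2 + 54*a + 135) - 50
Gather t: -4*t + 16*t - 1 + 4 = 12*t + 3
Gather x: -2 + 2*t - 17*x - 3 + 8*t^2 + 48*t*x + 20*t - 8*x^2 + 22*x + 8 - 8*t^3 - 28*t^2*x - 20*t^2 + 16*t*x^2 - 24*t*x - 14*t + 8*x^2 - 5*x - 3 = -8*t^3 - 12*t^2 + 16*t*x^2 + 8*t + x*(-28*t^2 + 24*t)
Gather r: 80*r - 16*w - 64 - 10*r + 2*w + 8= 70*r - 14*w - 56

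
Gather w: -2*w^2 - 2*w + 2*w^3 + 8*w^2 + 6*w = 2*w^3 + 6*w^2 + 4*w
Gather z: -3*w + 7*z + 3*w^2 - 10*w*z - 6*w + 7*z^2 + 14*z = 3*w^2 - 9*w + 7*z^2 + z*(21 - 10*w)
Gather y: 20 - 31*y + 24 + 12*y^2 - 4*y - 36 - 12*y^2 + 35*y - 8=0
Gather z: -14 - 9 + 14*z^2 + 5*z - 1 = 14*z^2 + 5*z - 24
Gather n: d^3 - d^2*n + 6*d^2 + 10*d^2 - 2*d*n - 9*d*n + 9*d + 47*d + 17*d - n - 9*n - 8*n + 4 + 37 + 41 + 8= d^3 + 16*d^2 + 73*d + n*(-d^2 - 11*d - 18) + 90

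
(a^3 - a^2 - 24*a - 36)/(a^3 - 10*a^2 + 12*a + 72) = (a + 3)/(a - 6)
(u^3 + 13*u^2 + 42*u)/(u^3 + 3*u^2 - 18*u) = (u + 7)/(u - 3)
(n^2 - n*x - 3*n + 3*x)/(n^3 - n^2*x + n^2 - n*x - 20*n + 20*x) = (n - 3)/(n^2 + n - 20)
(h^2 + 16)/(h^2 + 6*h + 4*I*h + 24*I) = (h - 4*I)/(h + 6)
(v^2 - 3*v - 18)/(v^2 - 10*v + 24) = (v + 3)/(v - 4)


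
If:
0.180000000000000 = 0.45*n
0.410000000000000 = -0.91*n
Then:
No Solution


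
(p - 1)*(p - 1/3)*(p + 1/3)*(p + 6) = p^4 + 5*p^3 - 55*p^2/9 - 5*p/9 + 2/3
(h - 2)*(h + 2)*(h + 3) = h^3 + 3*h^2 - 4*h - 12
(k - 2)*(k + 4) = k^2 + 2*k - 8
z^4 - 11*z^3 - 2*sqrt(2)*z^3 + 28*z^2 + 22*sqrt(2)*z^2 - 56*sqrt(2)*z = z*(z - 7)*(z - 4)*(z - 2*sqrt(2))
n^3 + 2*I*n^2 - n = n*(n + I)^2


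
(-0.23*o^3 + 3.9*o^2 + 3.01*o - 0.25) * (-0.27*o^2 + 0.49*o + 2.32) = 0.0621*o^5 - 1.1657*o^4 + 0.5647*o^3 + 10.5904*o^2 + 6.8607*o - 0.58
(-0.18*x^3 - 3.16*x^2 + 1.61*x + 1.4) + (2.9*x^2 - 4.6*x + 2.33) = -0.18*x^3 - 0.26*x^2 - 2.99*x + 3.73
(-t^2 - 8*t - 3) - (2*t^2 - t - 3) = -3*t^2 - 7*t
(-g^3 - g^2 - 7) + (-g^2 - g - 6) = -g^3 - 2*g^2 - g - 13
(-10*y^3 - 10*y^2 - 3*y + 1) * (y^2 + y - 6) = -10*y^5 - 20*y^4 + 47*y^3 + 58*y^2 + 19*y - 6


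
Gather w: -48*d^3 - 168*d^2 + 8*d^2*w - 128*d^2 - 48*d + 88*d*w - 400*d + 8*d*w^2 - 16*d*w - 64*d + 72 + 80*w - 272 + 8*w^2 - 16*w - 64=-48*d^3 - 296*d^2 - 512*d + w^2*(8*d + 8) + w*(8*d^2 + 72*d + 64) - 264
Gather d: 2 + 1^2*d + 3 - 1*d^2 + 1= -d^2 + d + 6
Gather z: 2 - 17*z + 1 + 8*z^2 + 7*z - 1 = 8*z^2 - 10*z + 2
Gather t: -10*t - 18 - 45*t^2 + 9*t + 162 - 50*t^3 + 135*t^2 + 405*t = -50*t^3 + 90*t^2 + 404*t + 144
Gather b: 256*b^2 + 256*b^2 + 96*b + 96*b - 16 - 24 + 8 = 512*b^2 + 192*b - 32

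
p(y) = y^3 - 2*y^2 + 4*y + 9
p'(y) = 3*y^2 - 4*y + 4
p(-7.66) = -588.45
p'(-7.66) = 210.67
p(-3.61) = -78.55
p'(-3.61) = 57.54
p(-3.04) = -49.74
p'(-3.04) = 43.88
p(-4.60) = -149.06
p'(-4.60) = 85.88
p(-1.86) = -11.79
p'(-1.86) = 21.82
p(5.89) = 167.51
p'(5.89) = 84.52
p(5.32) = 124.24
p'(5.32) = 67.63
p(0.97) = 11.91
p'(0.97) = 2.94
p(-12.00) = -2055.00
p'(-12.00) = 484.00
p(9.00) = 612.00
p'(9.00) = 211.00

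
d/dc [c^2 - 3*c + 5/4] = 2*c - 3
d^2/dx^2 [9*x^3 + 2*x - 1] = 54*x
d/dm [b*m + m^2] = b + 2*m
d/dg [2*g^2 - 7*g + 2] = 4*g - 7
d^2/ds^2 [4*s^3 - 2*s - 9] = 24*s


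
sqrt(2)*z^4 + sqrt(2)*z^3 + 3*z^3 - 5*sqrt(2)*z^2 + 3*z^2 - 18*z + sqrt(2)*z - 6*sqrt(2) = (z - 2)*(z + 3)*(z + sqrt(2))*(sqrt(2)*z + 1)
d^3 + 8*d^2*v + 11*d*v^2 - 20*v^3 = (d - v)*(d + 4*v)*(d + 5*v)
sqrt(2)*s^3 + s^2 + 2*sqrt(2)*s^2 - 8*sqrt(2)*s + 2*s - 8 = (s - 2)*(s + 4)*(sqrt(2)*s + 1)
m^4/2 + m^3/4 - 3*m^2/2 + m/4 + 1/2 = (m/2 + 1)*(m - 1)^2*(m + 1/2)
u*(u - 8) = u^2 - 8*u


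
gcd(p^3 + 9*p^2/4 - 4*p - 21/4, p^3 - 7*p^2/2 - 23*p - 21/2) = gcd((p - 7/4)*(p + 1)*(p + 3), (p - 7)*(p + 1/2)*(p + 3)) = p + 3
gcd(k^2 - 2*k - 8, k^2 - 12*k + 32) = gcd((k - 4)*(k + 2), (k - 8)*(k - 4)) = k - 4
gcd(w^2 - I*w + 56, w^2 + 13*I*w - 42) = w + 7*I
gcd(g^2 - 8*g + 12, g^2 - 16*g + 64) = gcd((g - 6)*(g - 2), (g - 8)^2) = 1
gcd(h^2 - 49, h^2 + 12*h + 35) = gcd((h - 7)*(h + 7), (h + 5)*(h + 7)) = h + 7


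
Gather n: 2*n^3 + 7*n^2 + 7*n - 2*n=2*n^3 + 7*n^2 + 5*n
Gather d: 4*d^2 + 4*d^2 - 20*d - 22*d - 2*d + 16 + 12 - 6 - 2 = 8*d^2 - 44*d + 20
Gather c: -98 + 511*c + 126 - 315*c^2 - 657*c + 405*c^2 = 90*c^2 - 146*c + 28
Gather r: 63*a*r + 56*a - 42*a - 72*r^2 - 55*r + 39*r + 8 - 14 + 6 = 14*a - 72*r^2 + r*(63*a - 16)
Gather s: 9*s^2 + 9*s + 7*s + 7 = 9*s^2 + 16*s + 7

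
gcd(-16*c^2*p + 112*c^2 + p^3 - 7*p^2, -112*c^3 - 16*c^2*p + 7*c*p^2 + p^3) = -16*c^2 + p^2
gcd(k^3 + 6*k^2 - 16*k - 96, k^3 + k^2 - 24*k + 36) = k + 6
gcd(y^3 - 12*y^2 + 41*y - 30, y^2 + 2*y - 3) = y - 1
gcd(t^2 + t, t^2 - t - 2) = t + 1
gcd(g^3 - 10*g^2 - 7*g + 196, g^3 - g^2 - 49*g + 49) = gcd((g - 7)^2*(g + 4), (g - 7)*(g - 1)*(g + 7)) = g - 7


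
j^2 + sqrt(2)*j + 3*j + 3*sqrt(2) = (j + 3)*(j + sqrt(2))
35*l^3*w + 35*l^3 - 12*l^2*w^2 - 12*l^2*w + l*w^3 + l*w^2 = (-7*l + w)*(-5*l + w)*(l*w + l)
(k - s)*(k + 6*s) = k^2 + 5*k*s - 6*s^2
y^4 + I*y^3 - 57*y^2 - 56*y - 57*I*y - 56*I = (y - 8)*(y + 1)*(y + 7)*(y + I)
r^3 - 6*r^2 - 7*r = r*(r - 7)*(r + 1)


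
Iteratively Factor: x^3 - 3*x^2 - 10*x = (x + 2)*(x^2 - 5*x) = x*(x + 2)*(x - 5)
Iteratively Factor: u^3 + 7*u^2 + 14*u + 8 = (u + 1)*(u^2 + 6*u + 8) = (u + 1)*(u + 2)*(u + 4)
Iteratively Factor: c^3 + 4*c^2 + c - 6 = (c - 1)*(c^2 + 5*c + 6) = (c - 1)*(c + 3)*(c + 2)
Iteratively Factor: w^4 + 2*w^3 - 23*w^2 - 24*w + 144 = (w + 4)*(w^3 - 2*w^2 - 15*w + 36) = (w - 3)*(w + 4)*(w^2 + w - 12) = (w - 3)^2*(w + 4)*(w + 4)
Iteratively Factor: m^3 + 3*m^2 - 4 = (m + 2)*(m^2 + m - 2) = (m - 1)*(m + 2)*(m + 2)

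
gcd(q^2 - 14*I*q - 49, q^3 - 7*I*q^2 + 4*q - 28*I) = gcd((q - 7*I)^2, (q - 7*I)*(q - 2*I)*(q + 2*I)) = q - 7*I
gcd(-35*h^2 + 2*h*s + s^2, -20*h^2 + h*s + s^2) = 1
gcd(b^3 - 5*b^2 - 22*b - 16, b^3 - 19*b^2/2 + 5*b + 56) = b^2 - 6*b - 16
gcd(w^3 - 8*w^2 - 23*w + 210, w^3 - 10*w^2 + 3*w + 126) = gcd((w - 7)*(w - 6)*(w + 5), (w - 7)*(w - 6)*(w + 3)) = w^2 - 13*w + 42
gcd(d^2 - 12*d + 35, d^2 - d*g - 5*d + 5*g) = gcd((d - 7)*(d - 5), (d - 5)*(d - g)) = d - 5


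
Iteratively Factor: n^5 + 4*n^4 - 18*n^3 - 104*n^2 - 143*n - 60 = (n + 4)*(n^4 - 18*n^2 - 32*n - 15) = (n + 1)*(n + 4)*(n^3 - n^2 - 17*n - 15) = (n - 5)*(n + 1)*(n + 4)*(n^2 + 4*n + 3) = (n - 5)*(n + 1)*(n + 3)*(n + 4)*(n + 1)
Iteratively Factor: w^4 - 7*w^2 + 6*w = (w - 1)*(w^3 + w^2 - 6*w) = (w - 1)*(w + 3)*(w^2 - 2*w) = (w - 2)*(w - 1)*(w + 3)*(w)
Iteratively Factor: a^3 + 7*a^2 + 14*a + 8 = (a + 1)*(a^2 + 6*a + 8) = (a + 1)*(a + 4)*(a + 2)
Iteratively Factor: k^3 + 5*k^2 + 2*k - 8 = (k - 1)*(k^2 + 6*k + 8) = (k - 1)*(k + 2)*(k + 4)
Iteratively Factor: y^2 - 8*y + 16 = (y - 4)*(y - 4)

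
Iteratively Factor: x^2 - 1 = (x + 1)*(x - 1)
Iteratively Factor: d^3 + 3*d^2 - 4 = (d - 1)*(d^2 + 4*d + 4) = (d - 1)*(d + 2)*(d + 2)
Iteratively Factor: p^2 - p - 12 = (p + 3)*(p - 4)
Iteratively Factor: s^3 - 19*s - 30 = (s - 5)*(s^2 + 5*s + 6) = (s - 5)*(s + 2)*(s + 3)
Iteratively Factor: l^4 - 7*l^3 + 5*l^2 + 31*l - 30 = (l - 5)*(l^3 - 2*l^2 - 5*l + 6) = (l - 5)*(l - 3)*(l^2 + l - 2) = (l - 5)*(l - 3)*(l + 2)*(l - 1)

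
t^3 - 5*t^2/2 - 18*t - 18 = (t - 6)*(t + 3/2)*(t + 2)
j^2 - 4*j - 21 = (j - 7)*(j + 3)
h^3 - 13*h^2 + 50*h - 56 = (h - 7)*(h - 4)*(h - 2)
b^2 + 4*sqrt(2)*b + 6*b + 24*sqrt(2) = (b + 6)*(b + 4*sqrt(2))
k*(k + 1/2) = k^2 + k/2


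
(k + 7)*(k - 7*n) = k^2 - 7*k*n + 7*k - 49*n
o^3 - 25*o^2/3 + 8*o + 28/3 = (o - 7)*(o - 2)*(o + 2/3)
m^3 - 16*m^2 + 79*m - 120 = (m - 8)*(m - 5)*(m - 3)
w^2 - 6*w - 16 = (w - 8)*(w + 2)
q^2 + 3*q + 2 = (q + 1)*(q + 2)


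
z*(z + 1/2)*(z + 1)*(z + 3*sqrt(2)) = z^4 + 3*z^3/2 + 3*sqrt(2)*z^3 + z^2/2 + 9*sqrt(2)*z^2/2 + 3*sqrt(2)*z/2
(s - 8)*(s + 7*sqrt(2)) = s^2 - 8*s + 7*sqrt(2)*s - 56*sqrt(2)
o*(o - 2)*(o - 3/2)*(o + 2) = o^4 - 3*o^3/2 - 4*o^2 + 6*o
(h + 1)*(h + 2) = h^2 + 3*h + 2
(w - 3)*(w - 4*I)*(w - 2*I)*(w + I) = w^4 - 3*w^3 - 5*I*w^3 - 2*w^2 + 15*I*w^2 + 6*w - 8*I*w + 24*I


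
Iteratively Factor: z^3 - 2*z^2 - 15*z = (z)*(z^2 - 2*z - 15) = z*(z + 3)*(z - 5)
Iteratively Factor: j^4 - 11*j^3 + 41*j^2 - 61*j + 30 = (j - 1)*(j^3 - 10*j^2 + 31*j - 30) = (j - 5)*(j - 1)*(j^2 - 5*j + 6) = (j - 5)*(j - 2)*(j - 1)*(j - 3)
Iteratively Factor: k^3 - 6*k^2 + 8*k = (k - 2)*(k^2 - 4*k) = (k - 4)*(k - 2)*(k)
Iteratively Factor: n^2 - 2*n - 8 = (n - 4)*(n + 2)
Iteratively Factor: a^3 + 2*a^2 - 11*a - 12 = (a + 4)*(a^2 - 2*a - 3) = (a - 3)*(a + 4)*(a + 1)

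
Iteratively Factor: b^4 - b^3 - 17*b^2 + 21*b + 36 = (b - 3)*(b^3 + 2*b^2 - 11*b - 12) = (b - 3)*(b + 1)*(b^2 + b - 12) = (b - 3)^2*(b + 1)*(b + 4)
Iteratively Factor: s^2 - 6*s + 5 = (s - 5)*(s - 1)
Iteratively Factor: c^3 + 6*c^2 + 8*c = (c + 4)*(c^2 + 2*c) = (c + 2)*(c + 4)*(c)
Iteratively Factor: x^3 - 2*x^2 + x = (x)*(x^2 - 2*x + 1) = x*(x - 1)*(x - 1)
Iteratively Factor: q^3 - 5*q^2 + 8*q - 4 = (q - 2)*(q^2 - 3*q + 2) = (q - 2)*(q - 1)*(q - 2)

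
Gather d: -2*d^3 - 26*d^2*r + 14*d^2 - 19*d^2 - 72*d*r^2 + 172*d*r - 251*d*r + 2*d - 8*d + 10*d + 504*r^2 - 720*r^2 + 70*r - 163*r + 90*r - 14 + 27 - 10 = -2*d^3 + d^2*(-26*r - 5) + d*(-72*r^2 - 79*r + 4) - 216*r^2 - 3*r + 3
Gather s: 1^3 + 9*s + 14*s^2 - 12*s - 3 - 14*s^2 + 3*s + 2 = 0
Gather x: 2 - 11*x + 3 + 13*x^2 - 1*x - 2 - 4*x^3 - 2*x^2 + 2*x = -4*x^3 + 11*x^2 - 10*x + 3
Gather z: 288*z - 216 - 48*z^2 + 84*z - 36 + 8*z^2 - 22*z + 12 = -40*z^2 + 350*z - 240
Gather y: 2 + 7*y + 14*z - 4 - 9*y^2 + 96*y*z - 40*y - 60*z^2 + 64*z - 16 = -9*y^2 + y*(96*z - 33) - 60*z^2 + 78*z - 18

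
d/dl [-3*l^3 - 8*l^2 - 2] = l*(-9*l - 16)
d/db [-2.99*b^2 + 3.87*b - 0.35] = 3.87 - 5.98*b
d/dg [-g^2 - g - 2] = -2*g - 1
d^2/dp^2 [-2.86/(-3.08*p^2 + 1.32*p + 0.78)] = (54.262208*p^2 - 23.255232*p - 2.86*(6.16*p - 1.32)*(12.32*p - 2.64) - 13.741728)/(-3.08*p^2 + 1.32*p + 0.78)^3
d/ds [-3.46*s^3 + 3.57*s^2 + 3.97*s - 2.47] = -10.38*s^2 + 7.14*s + 3.97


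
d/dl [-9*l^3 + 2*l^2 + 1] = l*(4 - 27*l)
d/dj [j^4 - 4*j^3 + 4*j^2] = 4*j*(j^2 - 3*j + 2)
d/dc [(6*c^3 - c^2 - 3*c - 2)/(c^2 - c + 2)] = 2*(3*c^4 - 6*c^3 + 20*c^2 - 4)/(c^4 - 2*c^3 + 5*c^2 - 4*c + 4)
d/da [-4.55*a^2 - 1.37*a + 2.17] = -9.1*a - 1.37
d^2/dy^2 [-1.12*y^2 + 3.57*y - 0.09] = -2.24000000000000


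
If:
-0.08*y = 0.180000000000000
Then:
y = -2.25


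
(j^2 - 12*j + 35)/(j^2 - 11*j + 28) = (j - 5)/(j - 4)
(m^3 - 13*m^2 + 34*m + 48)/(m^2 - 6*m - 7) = (m^2 - 14*m + 48)/(m - 7)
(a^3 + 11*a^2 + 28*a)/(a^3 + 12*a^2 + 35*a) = (a + 4)/(a + 5)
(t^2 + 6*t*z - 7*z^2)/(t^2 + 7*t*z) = (t - z)/t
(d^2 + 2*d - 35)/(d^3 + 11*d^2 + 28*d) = (d - 5)/(d*(d + 4))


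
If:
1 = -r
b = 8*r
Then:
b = -8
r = -1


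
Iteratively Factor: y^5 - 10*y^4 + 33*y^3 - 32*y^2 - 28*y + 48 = (y - 3)*(y^4 - 7*y^3 + 12*y^2 + 4*y - 16) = (y - 3)*(y - 2)*(y^3 - 5*y^2 + 2*y + 8) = (y - 3)*(y - 2)^2*(y^2 - 3*y - 4) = (y - 3)*(y - 2)^2*(y + 1)*(y - 4)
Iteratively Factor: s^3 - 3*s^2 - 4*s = (s)*(s^2 - 3*s - 4) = s*(s - 4)*(s + 1)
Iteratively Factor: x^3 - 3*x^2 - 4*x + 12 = (x - 3)*(x^2 - 4) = (x - 3)*(x - 2)*(x + 2)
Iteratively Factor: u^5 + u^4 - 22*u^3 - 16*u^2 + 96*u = (u + 4)*(u^4 - 3*u^3 - 10*u^2 + 24*u) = (u - 4)*(u + 4)*(u^3 + u^2 - 6*u) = (u - 4)*(u + 3)*(u + 4)*(u^2 - 2*u) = u*(u - 4)*(u + 3)*(u + 4)*(u - 2)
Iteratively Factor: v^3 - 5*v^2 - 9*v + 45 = (v - 3)*(v^2 - 2*v - 15) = (v - 3)*(v + 3)*(v - 5)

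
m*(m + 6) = m^2 + 6*m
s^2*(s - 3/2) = s^3 - 3*s^2/2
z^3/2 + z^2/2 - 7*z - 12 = (z/2 + 1)*(z - 4)*(z + 3)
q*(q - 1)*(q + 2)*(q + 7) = q^4 + 8*q^3 + 5*q^2 - 14*q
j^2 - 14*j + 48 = (j - 8)*(j - 6)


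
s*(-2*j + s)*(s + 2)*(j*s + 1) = -2*j^2*s^3 - 4*j^2*s^2 + j*s^4 + 2*j*s^3 - 2*j*s^2 - 4*j*s + s^3 + 2*s^2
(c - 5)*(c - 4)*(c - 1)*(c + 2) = c^4 - 8*c^3 + 9*c^2 + 38*c - 40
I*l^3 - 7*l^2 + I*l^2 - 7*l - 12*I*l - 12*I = (l + 3*I)*(l + 4*I)*(I*l + I)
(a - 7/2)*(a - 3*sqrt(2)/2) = a^2 - 7*a/2 - 3*sqrt(2)*a/2 + 21*sqrt(2)/4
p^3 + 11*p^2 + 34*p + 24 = (p + 1)*(p + 4)*(p + 6)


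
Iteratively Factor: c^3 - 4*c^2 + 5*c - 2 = (c - 1)*(c^2 - 3*c + 2) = (c - 1)^2*(c - 2)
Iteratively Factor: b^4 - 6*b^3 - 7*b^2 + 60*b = (b)*(b^3 - 6*b^2 - 7*b + 60) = b*(b - 5)*(b^2 - b - 12) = b*(b - 5)*(b + 3)*(b - 4)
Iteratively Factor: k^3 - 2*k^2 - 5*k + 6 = (k + 2)*(k^2 - 4*k + 3) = (k - 1)*(k + 2)*(k - 3)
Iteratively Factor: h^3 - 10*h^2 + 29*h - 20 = (h - 4)*(h^2 - 6*h + 5) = (h - 5)*(h - 4)*(h - 1)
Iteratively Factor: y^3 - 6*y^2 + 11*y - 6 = (y - 2)*(y^2 - 4*y + 3) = (y - 3)*(y - 2)*(y - 1)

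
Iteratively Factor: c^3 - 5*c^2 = (c - 5)*(c^2) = c*(c - 5)*(c)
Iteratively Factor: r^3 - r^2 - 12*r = (r + 3)*(r^2 - 4*r) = (r - 4)*(r + 3)*(r)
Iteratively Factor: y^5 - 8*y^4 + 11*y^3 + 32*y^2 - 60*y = (y - 2)*(y^4 - 6*y^3 - y^2 + 30*y) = (y - 3)*(y - 2)*(y^3 - 3*y^2 - 10*y) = (y - 3)*(y - 2)*(y + 2)*(y^2 - 5*y) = y*(y - 3)*(y - 2)*(y + 2)*(y - 5)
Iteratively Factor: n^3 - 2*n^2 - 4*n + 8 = (n - 2)*(n^2 - 4) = (n - 2)*(n + 2)*(n - 2)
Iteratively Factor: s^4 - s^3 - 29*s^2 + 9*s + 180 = (s - 3)*(s^3 + 2*s^2 - 23*s - 60) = (s - 3)*(s + 4)*(s^2 - 2*s - 15) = (s - 5)*(s - 3)*(s + 4)*(s + 3)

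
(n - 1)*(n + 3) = n^2 + 2*n - 3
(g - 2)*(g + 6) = g^2 + 4*g - 12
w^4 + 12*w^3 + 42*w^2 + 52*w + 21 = (w + 1)^2*(w + 3)*(w + 7)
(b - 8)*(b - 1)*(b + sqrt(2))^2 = b^4 - 9*b^3 + 2*sqrt(2)*b^3 - 18*sqrt(2)*b^2 + 10*b^2 - 18*b + 16*sqrt(2)*b + 16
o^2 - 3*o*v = o*(o - 3*v)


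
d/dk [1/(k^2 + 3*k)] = (-2*k - 3)/(k^2*(k + 3)^2)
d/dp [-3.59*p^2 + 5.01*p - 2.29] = 5.01 - 7.18*p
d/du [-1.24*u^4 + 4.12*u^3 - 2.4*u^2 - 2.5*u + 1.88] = -4.96*u^3 + 12.36*u^2 - 4.8*u - 2.5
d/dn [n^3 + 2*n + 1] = 3*n^2 + 2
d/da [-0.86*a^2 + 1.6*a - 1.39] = 1.6 - 1.72*a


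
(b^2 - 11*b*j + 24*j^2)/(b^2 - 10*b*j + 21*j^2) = (b - 8*j)/(b - 7*j)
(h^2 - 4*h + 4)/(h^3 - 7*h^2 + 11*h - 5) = (h^2 - 4*h + 4)/(h^3 - 7*h^2 + 11*h - 5)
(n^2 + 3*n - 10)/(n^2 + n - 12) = (n^2 + 3*n - 10)/(n^2 + n - 12)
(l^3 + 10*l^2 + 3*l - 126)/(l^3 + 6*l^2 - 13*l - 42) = (l + 6)/(l + 2)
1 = 1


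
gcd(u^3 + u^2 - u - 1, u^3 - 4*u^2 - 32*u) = 1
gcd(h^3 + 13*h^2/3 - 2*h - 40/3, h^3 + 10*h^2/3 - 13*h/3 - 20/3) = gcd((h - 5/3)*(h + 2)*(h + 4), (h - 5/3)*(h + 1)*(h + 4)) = h^2 + 7*h/3 - 20/3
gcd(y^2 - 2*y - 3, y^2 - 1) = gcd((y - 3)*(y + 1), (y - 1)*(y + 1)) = y + 1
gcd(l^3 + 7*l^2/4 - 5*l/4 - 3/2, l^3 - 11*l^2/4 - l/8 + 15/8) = l^2 - l/4 - 3/4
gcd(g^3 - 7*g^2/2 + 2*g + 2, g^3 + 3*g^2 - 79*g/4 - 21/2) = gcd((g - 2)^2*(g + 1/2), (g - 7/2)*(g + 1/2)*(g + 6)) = g + 1/2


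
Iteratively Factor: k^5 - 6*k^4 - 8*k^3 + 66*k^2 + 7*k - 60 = (k - 4)*(k^4 - 2*k^3 - 16*k^2 + 2*k + 15) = (k - 5)*(k - 4)*(k^3 + 3*k^2 - k - 3) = (k - 5)*(k - 4)*(k + 3)*(k^2 - 1) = (k - 5)*(k - 4)*(k - 1)*(k + 3)*(k + 1)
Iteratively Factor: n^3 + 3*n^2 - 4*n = (n - 1)*(n^2 + 4*n) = n*(n - 1)*(n + 4)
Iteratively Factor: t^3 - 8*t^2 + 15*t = (t)*(t^2 - 8*t + 15) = t*(t - 5)*(t - 3)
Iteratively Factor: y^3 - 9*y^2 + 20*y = (y - 5)*(y^2 - 4*y) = (y - 5)*(y - 4)*(y)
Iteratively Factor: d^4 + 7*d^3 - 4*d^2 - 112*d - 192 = (d + 4)*(d^3 + 3*d^2 - 16*d - 48) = (d - 4)*(d + 4)*(d^2 + 7*d + 12) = (d - 4)*(d + 3)*(d + 4)*(d + 4)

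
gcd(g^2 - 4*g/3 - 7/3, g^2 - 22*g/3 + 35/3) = g - 7/3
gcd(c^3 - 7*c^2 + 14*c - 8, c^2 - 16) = c - 4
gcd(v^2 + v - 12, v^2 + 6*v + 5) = 1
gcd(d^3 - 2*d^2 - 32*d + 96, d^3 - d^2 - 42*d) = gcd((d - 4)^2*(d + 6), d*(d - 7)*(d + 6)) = d + 6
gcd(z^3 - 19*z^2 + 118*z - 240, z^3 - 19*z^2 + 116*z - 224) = z - 8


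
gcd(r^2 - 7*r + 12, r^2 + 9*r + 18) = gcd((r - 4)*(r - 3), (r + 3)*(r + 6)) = 1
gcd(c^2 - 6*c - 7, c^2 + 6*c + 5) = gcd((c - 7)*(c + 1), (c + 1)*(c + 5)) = c + 1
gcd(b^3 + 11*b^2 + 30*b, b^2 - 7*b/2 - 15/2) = 1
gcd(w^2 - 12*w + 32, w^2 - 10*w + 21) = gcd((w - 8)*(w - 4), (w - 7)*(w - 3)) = 1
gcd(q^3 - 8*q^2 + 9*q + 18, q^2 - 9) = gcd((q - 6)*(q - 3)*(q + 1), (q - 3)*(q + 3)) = q - 3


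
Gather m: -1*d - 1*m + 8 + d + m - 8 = 0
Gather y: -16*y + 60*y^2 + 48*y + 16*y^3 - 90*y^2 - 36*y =16*y^3 - 30*y^2 - 4*y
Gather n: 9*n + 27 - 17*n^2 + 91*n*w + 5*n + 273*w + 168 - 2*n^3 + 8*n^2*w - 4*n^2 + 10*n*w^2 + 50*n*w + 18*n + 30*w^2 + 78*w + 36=-2*n^3 + n^2*(8*w - 21) + n*(10*w^2 + 141*w + 32) + 30*w^2 + 351*w + 231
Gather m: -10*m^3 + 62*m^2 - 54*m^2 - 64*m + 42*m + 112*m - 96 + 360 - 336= -10*m^3 + 8*m^2 + 90*m - 72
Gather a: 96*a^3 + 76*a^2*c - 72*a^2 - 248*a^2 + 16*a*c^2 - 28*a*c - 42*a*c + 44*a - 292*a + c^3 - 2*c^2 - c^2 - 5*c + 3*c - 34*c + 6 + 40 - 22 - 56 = 96*a^3 + a^2*(76*c - 320) + a*(16*c^2 - 70*c - 248) + c^3 - 3*c^2 - 36*c - 32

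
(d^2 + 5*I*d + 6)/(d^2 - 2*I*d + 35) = (d^2 + 5*I*d + 6)/(d^2 - 2*I*d + 35)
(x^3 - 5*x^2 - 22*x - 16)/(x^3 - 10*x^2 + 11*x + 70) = (x^2 - 7*x - 8)/(x^2 - 12*x + 35)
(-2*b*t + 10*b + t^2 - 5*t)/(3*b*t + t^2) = (-2*b*t + 10*b + t^2 - 5*t)/(t*(3*b + t))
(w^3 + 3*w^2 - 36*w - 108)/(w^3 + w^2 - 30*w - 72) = (w + 6)/(w + 4)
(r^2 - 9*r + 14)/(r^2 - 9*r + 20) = (r^2 - 9*r + 14)/(r^2 - 9*r + 20)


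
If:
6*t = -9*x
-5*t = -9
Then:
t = 9/5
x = -6/5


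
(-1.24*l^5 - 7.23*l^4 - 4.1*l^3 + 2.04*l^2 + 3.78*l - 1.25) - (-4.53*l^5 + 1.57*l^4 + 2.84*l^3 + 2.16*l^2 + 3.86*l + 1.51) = 3.29*l^5 - 8.8*l^4 - 6.94*l^3 - 0.12*l^2 - 0.0800000000000001*l - 2.76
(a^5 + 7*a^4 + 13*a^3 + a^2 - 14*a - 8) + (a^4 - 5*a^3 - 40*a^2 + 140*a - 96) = a^5 + 8*a^4 + 8*a^3 - 39*a^2 + 126*a - 104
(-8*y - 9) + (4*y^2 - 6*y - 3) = 4*y^2 - 14*y - 12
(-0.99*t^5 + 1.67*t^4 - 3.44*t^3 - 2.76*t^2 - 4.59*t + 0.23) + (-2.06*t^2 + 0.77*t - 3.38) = -0.99*t^5 + 1.67*t^4 - 3.44*t^3 - 4.82*t^2 - 3.82*t - 3.15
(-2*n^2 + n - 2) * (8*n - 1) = -16*n^3 + 10*n^2 - 17*n + 2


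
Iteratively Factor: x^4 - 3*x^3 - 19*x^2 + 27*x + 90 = (x - 5)*(x^3 + 2*x^2 - 9*x - 18) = (x - 5)*(x - 3)*(x^2 + 5*x + 6) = (x - 5)*(x - 3)*(x + 3)*(x + 2)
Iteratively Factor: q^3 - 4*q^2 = (q - 4)*(q^2) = q*(q - 4)*(q)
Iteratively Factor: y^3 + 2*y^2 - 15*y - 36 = (y + 3)*(y^2 - y - 12) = (y + 3)^2*(y - 4)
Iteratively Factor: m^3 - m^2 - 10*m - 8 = (m + 1)*(m^2 - 2*m - 8) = (m - 4)*(m + 1)*(m + 2)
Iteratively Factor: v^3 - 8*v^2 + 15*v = (v - 3)*(v^2 - 5*v) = v*(v - 3)*(v - 5)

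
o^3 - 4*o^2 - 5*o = o*(o - 5)*(o + 1)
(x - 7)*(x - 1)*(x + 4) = x^3 - 4*x^2 - 25*x + 28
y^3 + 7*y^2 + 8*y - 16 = (y - 1)*(y + 4)^2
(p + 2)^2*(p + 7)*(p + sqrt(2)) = p^4 + sqrt(2)*p^3 + 11*p^3 + 11*sqrt(2)*p^2 + 32*p^2 + 28*p + 32*sqrt(2)*p + 28*sqrt(2)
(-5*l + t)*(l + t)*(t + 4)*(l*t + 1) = -5*l^3*t^2 - 20*l^3*t - 4*l^2*t^3 - 16*l^2*t^2 - 5*l^2*t - 20*l^2 + l*t^4 + 4*l*t^3 - 4*l*t^2 - 16*l*t + t^3 + 4*t^2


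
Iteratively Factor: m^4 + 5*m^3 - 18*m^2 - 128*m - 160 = (m + 4)*(m^3 + m^2 - 22*m - 40) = (m - 5)*(m + 4)*(m^2 + 6*m + 8) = (m - 5)*(m + 4)^2*(m + 2)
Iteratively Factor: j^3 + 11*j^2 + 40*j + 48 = (j + 4)*(j^2 + 7*j + 12) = (j + 3)*(j + 4)*(j + 4)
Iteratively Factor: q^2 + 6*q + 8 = (q + 2)*(q + 4)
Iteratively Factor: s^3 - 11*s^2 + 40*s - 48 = (s - 4)*(s^2 - 7*s + 12) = (s - 4)*(s - 3)*(s - 4)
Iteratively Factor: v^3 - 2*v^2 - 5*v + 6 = (v - 1)*(v^2 - v - 6) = (v - 1)*(v + 2)*(v - 3)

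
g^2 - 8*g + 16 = (g - 4)^2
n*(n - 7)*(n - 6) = n^3 - 13*n^2 + 42*n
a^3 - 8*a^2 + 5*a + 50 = (a - 5)^2*(a + 2)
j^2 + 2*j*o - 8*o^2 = (j - 2*o)*(j + 4*o)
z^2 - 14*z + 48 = (z - 8)*(z - 6)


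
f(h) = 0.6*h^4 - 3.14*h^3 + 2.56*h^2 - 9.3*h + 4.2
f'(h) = 2.4*h^3 - 9.42*h^2 + 5.12*h - 9.3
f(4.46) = -27.52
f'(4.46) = 39.08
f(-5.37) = 1113.15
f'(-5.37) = -680.09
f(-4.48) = 621.27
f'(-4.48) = -437.10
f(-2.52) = 118.34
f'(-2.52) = -120.43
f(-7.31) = 3148.77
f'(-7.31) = -1487.58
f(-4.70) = 723.25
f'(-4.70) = -490.63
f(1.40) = -10.11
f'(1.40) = -14.01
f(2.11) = -21.63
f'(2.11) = -17.89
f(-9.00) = 6520.92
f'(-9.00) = -2568.00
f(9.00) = 1775.40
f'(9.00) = 1023.36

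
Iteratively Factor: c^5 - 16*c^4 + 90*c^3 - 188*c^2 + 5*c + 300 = (c + 1)*(c^4 - 17*c^3 + 107*c^2 - 295*c + 300) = (c - 4)*(c + 1)*(c^3 - 13*c^2 + 55*c - 75) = (c - 5)*(c - 4)*(c + 1)*(c^2 - 8*c + 15) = (c - 5)*(c - 4)*(c - 3)*(c + 1)*(c - 5)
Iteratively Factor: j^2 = (j)*(j)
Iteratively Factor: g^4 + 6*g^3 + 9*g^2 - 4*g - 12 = (g + 3)*(g^3 + 3*g^2 - 4) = (g + 2)*(g + 3)*(g^2 + g - 2) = (g - 1)*(g + 2)*(g + 3)*(g + 2)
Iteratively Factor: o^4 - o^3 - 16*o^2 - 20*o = (o - 5)*(o^3 + 4*o^2 + 4*o) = o*(o - 5)*(o^2 + 4*o + 4) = o*(o - 5)*(o + 2)*(o + 2)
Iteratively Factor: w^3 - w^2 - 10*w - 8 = (w + 2)*(w^2 - 3*w - 4) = (w - 4)*(w + 2)*(w + 1)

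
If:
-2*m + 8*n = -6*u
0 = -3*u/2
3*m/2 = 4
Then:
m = 8/3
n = 2/3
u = 0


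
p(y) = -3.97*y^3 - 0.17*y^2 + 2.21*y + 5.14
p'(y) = -11.91*y^2 - 0.34*y + 2.21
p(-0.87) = 5.70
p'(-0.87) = -6.51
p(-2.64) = 71.17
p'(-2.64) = -79.90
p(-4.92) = 462.96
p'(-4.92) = -284.42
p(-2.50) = 60.58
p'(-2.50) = -71.38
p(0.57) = 5.61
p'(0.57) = -1.85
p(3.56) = -168.27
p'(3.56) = -149.94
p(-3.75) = 203.82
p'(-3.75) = -164.00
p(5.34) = -592.43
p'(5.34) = -339.23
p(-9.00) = 2865.61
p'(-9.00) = -959.44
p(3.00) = -96.95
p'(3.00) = -106.00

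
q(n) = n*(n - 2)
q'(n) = 2*n - 2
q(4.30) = 9.89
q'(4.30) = 6.60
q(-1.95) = 7.70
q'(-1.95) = -5.90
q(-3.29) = 17.40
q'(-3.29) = -8.58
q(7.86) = 46.06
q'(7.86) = 13.72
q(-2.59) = 11.89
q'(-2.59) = -7.18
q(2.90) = 2.61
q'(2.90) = 3.80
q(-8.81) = 95.24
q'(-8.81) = -19.62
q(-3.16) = 16.31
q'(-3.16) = -8.32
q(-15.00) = 255.00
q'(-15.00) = -32.00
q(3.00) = 3.00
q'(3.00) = 4.00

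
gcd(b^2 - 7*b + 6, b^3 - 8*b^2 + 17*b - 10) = b - 1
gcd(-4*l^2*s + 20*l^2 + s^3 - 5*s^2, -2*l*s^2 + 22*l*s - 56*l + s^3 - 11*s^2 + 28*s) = -2*l + s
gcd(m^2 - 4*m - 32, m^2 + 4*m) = m + 4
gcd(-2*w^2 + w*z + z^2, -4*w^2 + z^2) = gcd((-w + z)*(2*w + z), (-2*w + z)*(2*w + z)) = 2*w + z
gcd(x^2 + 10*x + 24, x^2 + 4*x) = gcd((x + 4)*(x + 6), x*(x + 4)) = x + 4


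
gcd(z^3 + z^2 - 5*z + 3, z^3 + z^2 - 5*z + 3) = z^3 + z^2 - 5*z + 3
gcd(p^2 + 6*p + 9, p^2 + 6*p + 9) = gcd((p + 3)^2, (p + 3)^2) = p^2 + 6*p + 9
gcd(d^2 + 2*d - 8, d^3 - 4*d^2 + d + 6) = d - 2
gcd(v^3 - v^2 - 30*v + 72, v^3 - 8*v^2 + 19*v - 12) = v^2 - 7*v + 12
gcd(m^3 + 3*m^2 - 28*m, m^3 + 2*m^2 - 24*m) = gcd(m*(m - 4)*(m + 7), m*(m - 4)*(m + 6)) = m^2 - 4*m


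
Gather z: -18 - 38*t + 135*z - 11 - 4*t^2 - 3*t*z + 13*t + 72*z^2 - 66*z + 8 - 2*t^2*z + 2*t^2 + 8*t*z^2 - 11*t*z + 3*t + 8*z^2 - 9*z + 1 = -2*t^2 - 22*t + z^2*(8*t + 80) + z*(-2*t^2 - 14*t + 60) - 20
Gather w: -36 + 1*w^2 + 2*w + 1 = w^2 + 2*w - 35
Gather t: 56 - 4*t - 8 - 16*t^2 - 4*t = -16*t^2 - 8*t + 48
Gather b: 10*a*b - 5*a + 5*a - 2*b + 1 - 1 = b*(10*a - 2)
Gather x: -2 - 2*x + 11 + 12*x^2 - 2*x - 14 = 12*x^2 - 4*x - 5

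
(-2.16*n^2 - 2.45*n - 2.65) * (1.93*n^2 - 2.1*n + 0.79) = -4.1688*n^4 - 0.1925*n^3 - 1.6759*n^2 + 3.6295*n - 2.0935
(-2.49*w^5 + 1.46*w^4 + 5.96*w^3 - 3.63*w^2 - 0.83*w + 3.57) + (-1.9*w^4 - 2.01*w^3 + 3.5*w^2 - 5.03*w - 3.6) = -2.49*w^5 - 0.44*w^4 + 3.95*w^3 - 0.13*w^2 - 5.86*w - 0.0300000000000002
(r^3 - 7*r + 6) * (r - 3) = r^4 - 3*r^3 - 7*r^2 + 27*r - 18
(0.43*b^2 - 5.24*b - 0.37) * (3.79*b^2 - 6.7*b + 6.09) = 1.6297*b^4 - 22.7406*b^3 + 36.3244*b^2 - 29.4326*b - 2.2533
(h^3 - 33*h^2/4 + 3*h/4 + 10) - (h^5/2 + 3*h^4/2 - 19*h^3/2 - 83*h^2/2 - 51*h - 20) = -h^5/2 - 3*h^4/2 + 21*h^3/2 + 133*h^2/4 + 207*h/4 + 30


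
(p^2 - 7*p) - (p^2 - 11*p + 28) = 4*p - 28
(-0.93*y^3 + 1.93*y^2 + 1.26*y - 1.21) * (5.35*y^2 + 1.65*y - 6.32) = -4.9755*y^5 + 8.791*y^4 + 15.8031*y^3 - 16.5921*y^2 - 9.9597*y + 7.6472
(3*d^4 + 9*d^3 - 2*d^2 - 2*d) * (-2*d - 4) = -6*d^5 - 30*d^4 - 32*d^3 + 12*d^2 + 8*d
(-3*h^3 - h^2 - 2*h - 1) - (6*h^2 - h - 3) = -3*h^3 - 7*h^2 - h + 2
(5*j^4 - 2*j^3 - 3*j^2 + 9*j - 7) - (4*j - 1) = 5*j^4 - 2*j^3 - 3*j^2 + 5*j - 6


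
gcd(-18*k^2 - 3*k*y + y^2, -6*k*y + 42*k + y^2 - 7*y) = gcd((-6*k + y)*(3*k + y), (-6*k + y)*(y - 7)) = -6*k + y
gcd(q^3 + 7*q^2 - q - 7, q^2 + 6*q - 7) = q^2 + 6*q - 7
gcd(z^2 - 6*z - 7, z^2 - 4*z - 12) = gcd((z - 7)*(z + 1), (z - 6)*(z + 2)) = 1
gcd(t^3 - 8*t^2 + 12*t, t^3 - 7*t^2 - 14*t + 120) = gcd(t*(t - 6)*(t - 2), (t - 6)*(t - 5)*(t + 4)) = t - 6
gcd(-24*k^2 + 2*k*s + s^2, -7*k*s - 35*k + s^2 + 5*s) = 1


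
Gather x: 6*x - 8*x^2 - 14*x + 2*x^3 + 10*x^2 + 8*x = 2*x^3 + 2*x^2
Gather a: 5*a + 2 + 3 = 5*a + 5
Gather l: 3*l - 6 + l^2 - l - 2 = l^2 + 2*l - 8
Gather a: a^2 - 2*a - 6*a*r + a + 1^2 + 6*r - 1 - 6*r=a^2 + a*(-6*r - 1)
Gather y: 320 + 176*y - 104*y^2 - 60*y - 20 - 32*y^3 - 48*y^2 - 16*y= -32*y^3 - 152*y^2 + 100*y + 300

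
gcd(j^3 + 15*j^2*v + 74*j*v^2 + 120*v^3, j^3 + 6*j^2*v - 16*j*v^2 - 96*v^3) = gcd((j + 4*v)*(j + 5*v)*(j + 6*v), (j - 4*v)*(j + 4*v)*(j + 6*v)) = j^2 + 10*j*v + 24*v^2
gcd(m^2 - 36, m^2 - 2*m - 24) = m - 6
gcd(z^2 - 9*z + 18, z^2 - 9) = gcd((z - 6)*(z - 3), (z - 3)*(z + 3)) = z - 3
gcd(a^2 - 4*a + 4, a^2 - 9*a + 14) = a - 2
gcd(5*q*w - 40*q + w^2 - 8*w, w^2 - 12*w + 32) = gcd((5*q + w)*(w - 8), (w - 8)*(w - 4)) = w - 8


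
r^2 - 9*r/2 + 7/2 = (r - 7/2)*(r - 1)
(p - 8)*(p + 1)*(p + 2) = p^3 - 5*p^2 - 22*p - 16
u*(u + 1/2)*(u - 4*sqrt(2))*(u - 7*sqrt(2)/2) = u^4 - 15*sqrt(2)*u^3/2 + u^3/2 - 15*sqrt(2)*u^2/4 + 28*u^2 + 14*u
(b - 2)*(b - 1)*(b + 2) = b^3 - b^2 - 4*b + 4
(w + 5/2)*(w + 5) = w^2 + 15*w/2 + 25/2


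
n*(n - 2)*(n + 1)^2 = n^4 - 3*n^2 - 2*n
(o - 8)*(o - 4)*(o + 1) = o^3 - 11*o^2 + 20*o + 32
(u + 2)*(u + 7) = u^2 + 9*u + 14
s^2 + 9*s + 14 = (s + 2)*(s + 7)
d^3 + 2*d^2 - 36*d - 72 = (d - 6)*(d + 2)*(d + 6)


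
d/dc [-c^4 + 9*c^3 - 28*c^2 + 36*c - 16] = -4*c^3 + 27*c^2 - 56*c + 36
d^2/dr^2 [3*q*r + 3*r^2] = 6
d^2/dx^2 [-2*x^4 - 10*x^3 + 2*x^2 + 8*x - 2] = -24*x^2 - 60*x + 4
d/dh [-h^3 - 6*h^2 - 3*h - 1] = -3*h^2 - 12*h - 3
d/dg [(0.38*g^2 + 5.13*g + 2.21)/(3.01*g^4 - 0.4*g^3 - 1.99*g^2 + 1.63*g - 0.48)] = (-2.2876*g^5 - 46.1719*g^4 - 22.5044*g^3 + 13.4801*g^2 + 8.431*g - 6.0647)/(9.0601*g^8 - 2.408*g^7 - 11.8198*g^6 + 11.4046*g^5 - 0.2335*g^4 - 6.1034*g^3 + 4.5673*g^2 - 1.5648*g + 0.2304)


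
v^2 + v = v*(v + 1)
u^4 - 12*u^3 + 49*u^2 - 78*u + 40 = (u - 5)*(u - 4)*(u - 2)*(u - 1)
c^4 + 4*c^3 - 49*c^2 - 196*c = c*(c - 7)*(c + 4)*(c + 7)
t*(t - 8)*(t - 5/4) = t^3 - 37*t^2/4 + 10*t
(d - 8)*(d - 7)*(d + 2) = d^3 - 13*d^2 + 26*d + 112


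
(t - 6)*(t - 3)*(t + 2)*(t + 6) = t^4 - t^3 - 42*t^2 + 36*t + 216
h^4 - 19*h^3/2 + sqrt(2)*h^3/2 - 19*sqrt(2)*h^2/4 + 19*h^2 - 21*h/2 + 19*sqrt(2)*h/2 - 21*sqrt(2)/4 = (h - 7)*(h - 3/2)*(h - 1)*(h + sqrt(2)/2)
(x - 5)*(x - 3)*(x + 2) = x^3 - 6*x^2 - x + 30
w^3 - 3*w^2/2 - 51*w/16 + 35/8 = (w - 2)*(w - 5/4)*(w + 7/4)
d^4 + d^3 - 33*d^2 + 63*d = d*(d - 3)^2*(d + 7)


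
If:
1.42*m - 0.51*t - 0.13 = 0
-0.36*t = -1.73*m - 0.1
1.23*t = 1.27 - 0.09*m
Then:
No Solution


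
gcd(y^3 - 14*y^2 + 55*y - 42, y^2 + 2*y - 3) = y - 1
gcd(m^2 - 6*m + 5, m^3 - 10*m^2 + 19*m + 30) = m - 5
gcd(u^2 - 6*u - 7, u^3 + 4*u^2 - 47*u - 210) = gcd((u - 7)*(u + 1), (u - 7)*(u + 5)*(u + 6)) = u - 7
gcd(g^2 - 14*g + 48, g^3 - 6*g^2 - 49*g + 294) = g - 6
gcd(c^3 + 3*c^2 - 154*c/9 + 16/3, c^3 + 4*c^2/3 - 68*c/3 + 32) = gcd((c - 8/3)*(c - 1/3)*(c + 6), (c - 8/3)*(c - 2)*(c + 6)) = c^2 + 10*c/3 - 16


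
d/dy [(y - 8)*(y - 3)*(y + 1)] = 3*y^2 - 20*y + 13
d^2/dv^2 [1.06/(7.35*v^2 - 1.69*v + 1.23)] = (-114.5277*v^2 + 26.33358*v + 1.06*(14.7*v - 1.69)*(29.4*v - 3.38) - 19.16586)/(7.35*v^2 - 1.69*v + 1.23)^3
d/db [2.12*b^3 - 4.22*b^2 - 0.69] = b*(6.36*b - 8.44)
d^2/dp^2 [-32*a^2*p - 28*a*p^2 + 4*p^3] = -56*a + 24*p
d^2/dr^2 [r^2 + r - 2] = 2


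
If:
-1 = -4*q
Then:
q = 1/4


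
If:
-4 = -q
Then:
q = 4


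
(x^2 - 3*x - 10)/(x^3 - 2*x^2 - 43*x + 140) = (x + 2)/(x^2 + 3*x - 28)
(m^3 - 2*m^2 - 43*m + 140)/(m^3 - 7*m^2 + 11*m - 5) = (m^2 + 3*m - 28)/(m^2 - 2*m + 1)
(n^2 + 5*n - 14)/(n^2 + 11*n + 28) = (n - 2)/(n + 4)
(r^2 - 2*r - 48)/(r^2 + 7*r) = (r^2 - 2*r - 48)/(r*(r + 7))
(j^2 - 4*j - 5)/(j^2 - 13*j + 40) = (j + 1)/(j - 8)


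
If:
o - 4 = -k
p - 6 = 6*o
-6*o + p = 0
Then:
No Solution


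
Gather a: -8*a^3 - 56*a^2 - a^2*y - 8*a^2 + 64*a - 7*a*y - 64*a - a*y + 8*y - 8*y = -8*a^3 + a^2*(-y - 64) - 8*a*y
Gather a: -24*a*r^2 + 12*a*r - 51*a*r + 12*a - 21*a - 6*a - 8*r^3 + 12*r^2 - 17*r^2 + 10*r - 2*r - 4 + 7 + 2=a*(-24*r^2 - 39*r - 15) - 8*r^3 - 5*r^2 + 8*r + 5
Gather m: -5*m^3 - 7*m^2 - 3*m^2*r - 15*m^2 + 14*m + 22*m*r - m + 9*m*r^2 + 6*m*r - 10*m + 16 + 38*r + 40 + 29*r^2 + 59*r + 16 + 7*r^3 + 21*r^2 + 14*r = -5*m^3 + m^2*(-3*r - 22) + m*(9*r^2 + 28*r + 3) + 7*r^3 + 50*r^2 + 111*r + 72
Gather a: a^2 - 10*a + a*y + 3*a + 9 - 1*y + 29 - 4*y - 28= a^2 + a*(y - 7) - 5*y + 10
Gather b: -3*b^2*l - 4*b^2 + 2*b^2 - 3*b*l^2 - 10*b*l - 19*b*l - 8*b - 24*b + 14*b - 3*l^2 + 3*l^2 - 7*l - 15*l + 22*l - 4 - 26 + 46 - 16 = b^2*(-3*l - 2) + b*(-3*l^2 - 29*l - 18)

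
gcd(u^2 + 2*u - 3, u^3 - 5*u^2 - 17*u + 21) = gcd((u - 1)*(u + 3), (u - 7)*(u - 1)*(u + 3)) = u^2 + 2*u - 3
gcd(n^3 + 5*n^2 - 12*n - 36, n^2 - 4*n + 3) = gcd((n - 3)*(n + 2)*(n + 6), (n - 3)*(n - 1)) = n - 3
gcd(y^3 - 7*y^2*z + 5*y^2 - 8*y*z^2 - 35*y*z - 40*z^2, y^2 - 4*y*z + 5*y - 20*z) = y + 5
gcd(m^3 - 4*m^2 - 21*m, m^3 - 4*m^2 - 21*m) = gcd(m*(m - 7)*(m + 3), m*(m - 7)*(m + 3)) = m^3 - 4*m^2 - 21*m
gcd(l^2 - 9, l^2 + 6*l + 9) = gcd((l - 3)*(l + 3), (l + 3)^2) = l + 3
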